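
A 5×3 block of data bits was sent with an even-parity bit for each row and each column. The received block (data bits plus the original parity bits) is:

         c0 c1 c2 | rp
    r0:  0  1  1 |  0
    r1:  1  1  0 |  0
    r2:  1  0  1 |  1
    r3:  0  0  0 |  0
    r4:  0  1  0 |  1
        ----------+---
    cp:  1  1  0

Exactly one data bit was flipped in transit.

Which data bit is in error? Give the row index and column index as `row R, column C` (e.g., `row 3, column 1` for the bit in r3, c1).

Recompute each row's even parity and compare to rp:
  r0: data parity 0, sent rp 0 → ok
  r1: data parity 0, sent rp 0 → ok
  r2: data parity 0, sent rp 1 → mismatch
  r3: data parity 0, sent rp 0 → ok
  r4: data parity 1, sent rp 1 → ok
Recompute each column's even parity and compare to cp:
  c0: data parity 0, sent cp 1 → mismatch
  c1: data parity 1, sent cp 1 → ok
  c2: data parity 0, sent cp 0 → ok
Exactly one row (r2) and one column (c0) fail → the flipped bit is at their intersection.

row 2, column 0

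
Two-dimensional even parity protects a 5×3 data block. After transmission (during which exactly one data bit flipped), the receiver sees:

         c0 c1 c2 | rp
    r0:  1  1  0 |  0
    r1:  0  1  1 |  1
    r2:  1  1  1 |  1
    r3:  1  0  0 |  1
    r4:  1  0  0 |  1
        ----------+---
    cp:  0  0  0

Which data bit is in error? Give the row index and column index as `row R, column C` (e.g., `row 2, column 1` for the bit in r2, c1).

row 1, column 1

Recompute each row's even parity and compare to rp:
  r0: data parity 0, sent rp 0 → ok
  r1: data parity 0, sent rp 1 → mismatch
  r2: data parity 1, sent rp 1 → ok
  r3: data parity 1, sent rp 1 → ok
  r4: data parity 1, sent rp 1 → ok
Recompute each column's even parity and compare to cp:
  c0: data parity 0, sent cp 0 → ok
  c1: data parity 1, sent cp 0 → mismatch
  c2: data parity 0, sent cp 0 → ok
Exactly one row (r1) and one column (c1) fail → the flipped bit is at their intersection.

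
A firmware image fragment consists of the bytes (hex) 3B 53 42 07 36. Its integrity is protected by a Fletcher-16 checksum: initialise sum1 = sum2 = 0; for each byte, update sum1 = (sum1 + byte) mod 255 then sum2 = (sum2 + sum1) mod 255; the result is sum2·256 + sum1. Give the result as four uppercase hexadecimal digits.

800E

Running sums (mod 255):
  after byte 0 (3B): sum1=59, sum2=59
  after byte 1 (53): sum1=142, sum2=201
  after byte 2 (42): sum1=208, sum2=154
  after byte 3 (07): sum1=215, sum2=114
  after byte 4 (36): sum1=14, sum2=128
Checksum = sum2·256 + sum1 = 128·256 + 14 = 32782 = 0x800E.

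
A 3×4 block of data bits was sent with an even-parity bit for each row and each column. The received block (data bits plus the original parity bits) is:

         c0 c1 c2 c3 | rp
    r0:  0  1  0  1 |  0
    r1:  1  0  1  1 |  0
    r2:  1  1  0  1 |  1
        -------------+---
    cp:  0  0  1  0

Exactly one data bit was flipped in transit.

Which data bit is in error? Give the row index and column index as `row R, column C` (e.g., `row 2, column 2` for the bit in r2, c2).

Recompute each row's even parity and compare to rp:
  r0: data parity 0, sent rp 0 → ok
  r1: data parity 1, sent rp 0 → mismatch
  r2: data parity 1, sent rp 1 → ok
Recompute each column's even parity and compare to cp:
  c0: data parity 0, sent cp 0 → ok
  c1: data parity 0, sent cp 0 → ok
  c2: data parity 1, sent cp 1 → ok
  c3: data parity 1, sent cp 0 → mismatch
Exactly one row (r1) and one column (c3) fail → the flipped bit is at their intersection.

row 1, column 3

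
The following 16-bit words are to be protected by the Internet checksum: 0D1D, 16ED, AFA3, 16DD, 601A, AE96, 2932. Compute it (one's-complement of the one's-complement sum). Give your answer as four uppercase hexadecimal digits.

One's-complement addition (fold any carry out of bit 15 back into bit 0):
  0x0D1D + 0x16ED = 0x0240A
  0x240A + 0xAFA3 = 0x0D3AD
  0xD3AD + 0x16DD = 0x0EA8A
  0xEA8A + 0x601A = 0x14AA4 → wrap carry → 0x4AA5
  0x4AA5 + 0xAE96 = 0x0F93B
  0xF93B + 0x2932 = 0x1226D → wrap carry → 0x226E
One's-complement sum = 0x226E.
Checksum = ~0x226E & 0xFFFF = 0xDD91.

DD91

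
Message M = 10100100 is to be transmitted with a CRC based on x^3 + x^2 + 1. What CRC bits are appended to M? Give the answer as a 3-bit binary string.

Append 3 zeros: 10100100000. Divide by 1101 (XOR where the leading bit is 1):
  pos 0: 1010 XOR 1101 = 0111
  pos 1: 1110 XOR 1101 = 0011
  pos 3: 1110 XOR 1101 = 0011
  pos 5: 1100 XOR 1101 = 0001
Remainder (last 3 bits) = 100. This is the CRC / FCS.

100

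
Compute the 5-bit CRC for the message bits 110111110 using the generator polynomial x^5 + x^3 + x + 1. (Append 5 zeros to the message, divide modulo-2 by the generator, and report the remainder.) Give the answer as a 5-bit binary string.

10101

Append 5 zeros: 11011111000000. Divide by 101011 (XOR where the leading bit is 1):
  pos 0: 110111 XOR 101011 = 011100
  pos 1: 111001 XOR 101011 = 010010
  pos 2: 100101 XOR 101011 = 001110
  pos 4: 111000 XOR 101011 = 010011
  pos 5: 100110 XOR 101011 = 001101
  pos 7: 110100 XOR 101011 = 011111
  pos 8: 111110 XOR 101011 = 010101
Remainder (last 5 bits) = 10101. This is the CRC / FCS.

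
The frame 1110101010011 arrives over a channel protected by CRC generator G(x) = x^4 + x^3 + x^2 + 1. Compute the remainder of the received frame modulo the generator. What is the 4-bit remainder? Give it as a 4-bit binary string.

0000

Modulo-2 division of 1110101010011 by 11101:
  pos 0: 11101 XOR 11101 = 00000
  pos 6: 10100 XOR 11101 = 01001
  pos 7: 10011 XOR 11101 = 01110
  pos 8: 11101 XOR 11101 = 00000
Remainder = 0000 (zero — the frame passes the CRC check).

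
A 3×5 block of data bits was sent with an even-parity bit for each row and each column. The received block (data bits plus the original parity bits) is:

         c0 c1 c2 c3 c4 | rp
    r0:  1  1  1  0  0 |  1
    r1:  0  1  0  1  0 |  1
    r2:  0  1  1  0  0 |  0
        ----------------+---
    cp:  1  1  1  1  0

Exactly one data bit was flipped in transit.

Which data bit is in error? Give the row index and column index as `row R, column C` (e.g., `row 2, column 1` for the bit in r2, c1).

Recompute each row's even parity and compare to rp:
  r0: data parity 1, sent rp 1 → ok
  r1: data parity 0, sent rp 1 → mismatch
  r2: data parity 0, sent rp 0 → ok
Recompute each column's even parity and compare to cp:
  c0: data parity 1, sent cp 1 → ok
  c1: data parity 1, sent cp 1 → ok
  c2: data parity 0, sent cp 1 → mismatch
  c3: data parity 1, sent cp 1 → ok
  c4: data parity 0, sent cp 0 → ok
Exactly one row (r1) and one column (c2) fail → the flipped bit is at their intersection.

row 1, column 2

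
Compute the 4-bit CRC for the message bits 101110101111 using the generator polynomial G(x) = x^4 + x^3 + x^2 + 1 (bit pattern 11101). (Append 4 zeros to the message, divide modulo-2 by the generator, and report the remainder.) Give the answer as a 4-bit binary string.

0111

Append 4 zeros: 1011101011110000. Divide by 11101 (XOR where the leading bit is 1):
  pos 0: 10111 XOR 11101 = 01010
  pos 1: 10100 XOR 11101 = 01001
  pos 2: 10011 XOR 11101 = 01110
  pos 3: 11100 XOR 11101 = 00001
  pos 7: 11111 XOR 11101 = 00010
  pos 10: 10000 XOR 11101 = 01101
  pos 11: 11010 XOR 11101 = 00111
Remainder (last 4 bits) = 0111. This is the CRC / FCS.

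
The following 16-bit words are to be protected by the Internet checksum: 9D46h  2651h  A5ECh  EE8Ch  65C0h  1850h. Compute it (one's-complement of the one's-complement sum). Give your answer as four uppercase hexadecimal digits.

One's-complement addition (fold any carry out of bit 15 back into bit 0):
  0x9D46 + 0x2651 = 0x0C397
  0xC397 + 0xA5EC = 0x16983 → wrap carry → 0x6984
  0x6984 + 0xEE8C = 0x15810 → wrap carry → 0x5811
  0x5811 + 0x65C0 = 0x0BDD1
  0xBDD1 + 0x1850 = 0x0D621
One's-complement sum = 0xD621.
Checksum = ~0xD621 & 0xFFFF = 0x29DE.

29DE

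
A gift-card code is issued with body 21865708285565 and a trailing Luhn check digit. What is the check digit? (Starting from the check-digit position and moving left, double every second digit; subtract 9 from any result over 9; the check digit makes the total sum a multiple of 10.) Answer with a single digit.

6

Partial digits right→left: 5 6 5 5 8 2 8 0 7 5 6 8 1 2
Double every second digit counting from the check-digit position (so the 1st, 3rd, 5th, ... of the partial from the right).
  doubled (with −9 where >9): 1 1 7 7 5 3 2 → sum 26
  kept as-is: 6 5 2 0 5 8 2 → sum 28
Total = 26 + 28 = 54.
Check digit = (10 − (54 mod 10)) mod 10 = 6.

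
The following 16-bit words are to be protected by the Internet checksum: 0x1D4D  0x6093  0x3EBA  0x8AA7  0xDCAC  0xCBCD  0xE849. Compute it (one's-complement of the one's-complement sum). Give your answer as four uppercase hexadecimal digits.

27F9

One's-complement addition (fold any carry out of bit 15 back into bit 0):
  0x1D4D + 0x6093 = 0x07DE0
  0x7DE0 + 0x3EBA = 0x0BC9A
  0xBC9A + 0x8AA7 = 0x14741 → wrap carry → 0x4742
  0x4742 + 0xDCAC = 0x123EE → wrap carry → 0x23EF
  0x23EF + 0xCBCD = 0x0EFBC
  0xEFBC + 0xE849 = 0x1D805 → wrap carry → 0xD806
One's-complement sum = 0xD806.
Checksum = ~0xD806 & 0xFFFF = 0x27F9.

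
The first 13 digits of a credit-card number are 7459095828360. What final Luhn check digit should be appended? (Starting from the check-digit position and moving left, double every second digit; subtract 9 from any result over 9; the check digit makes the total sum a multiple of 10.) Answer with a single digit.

Partial digits right→left: 0 6 3 8 2 8 5 9 0 9 5 4 7
Double every second digit counting from the check-digit position (so the 1st, 3rd, 5th, ... of the partial from the right).
  doubled (with −9 where >9): 0 6 4 1 0 1 5 → sum 17
  kept as-is: 6 8 8 9 9 4 → sum 44
Total = 17 + 44 = 61.
Check digit = (10 − (61 mod 10)) mod 10 = 9.

9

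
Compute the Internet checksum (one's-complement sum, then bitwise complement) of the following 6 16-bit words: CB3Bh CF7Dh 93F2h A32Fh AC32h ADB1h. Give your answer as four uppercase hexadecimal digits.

One's-complement addition (fold any carry out of bit 15 back into bit 0):
  0xCB3B + 0xCF7D = 0x19AB8 → wrap carry → 0x9AB9
  0x9AB9 + 0x93F2 = 0x12EAB → wrap carry → 0x2EAC
  0x2EAC + 0xA32F = 0x0D1DB
  0xD1DB + 0xAC32 = 0x17E0D → wrap carry → 0x7E0E
  0x7E0E + 0xADB1 = 0x12BBF → wrap carry → 0x2BC0
One's-complement sum = 0x2BC0.
Checksum = ~0x2BC0 & 0xFFFF = 0xD43F.

D43F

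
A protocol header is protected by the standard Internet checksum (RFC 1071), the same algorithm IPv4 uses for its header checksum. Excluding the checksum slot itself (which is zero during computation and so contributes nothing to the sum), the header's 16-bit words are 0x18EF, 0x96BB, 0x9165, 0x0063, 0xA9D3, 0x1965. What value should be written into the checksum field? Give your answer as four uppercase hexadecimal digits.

FB53

One's-complement addition (fold any carry out of bit 15 back into bit 0):
  0x18EF + 0x96BB = 0x0AFAA
  0xAFAA + 0x9165 = 0x1410F → wrap carry → 0x4110
  0x4110 + 0x0063 = 0x04173
  0x4173 + 0xA9D3 = 0x0EB46
  0xEB46 + 0x1965 = 0x104AB → wrap carry → 0x04AC
One's-complement sum = 0x04AC.
Checksum = ~0x04AC & 0xFFFF = 0xFB53.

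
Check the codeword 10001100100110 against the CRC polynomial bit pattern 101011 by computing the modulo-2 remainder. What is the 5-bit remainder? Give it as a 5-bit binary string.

Modulo-2 division of 10001100100110 by 101011:
  pos 0: 100011 XOR 101011 = 001000
  pos 2: 100000 XOR 101011 = 001011
  pos 4: 101110 XOR 101011 = 000101
  pos 7: 101011 XOR 101011 = 000000
Remainder = 00000 (zero — the frame passes the CRC check).

00000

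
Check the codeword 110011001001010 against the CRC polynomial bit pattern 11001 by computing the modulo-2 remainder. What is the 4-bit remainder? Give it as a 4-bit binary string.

0000

Modulo-2 division of 110011001001010 by 11001:
  pos 0: 11001 XOR 11001 = 00000
  pos 5: 10010 XOR 11001 = 01011
  pos 6: 10110 XOR 11001 = 01111
  pos 7: 11111 XOR 11001 = 00110
  pos 9: 11001 XOR 11001 = 00000
Remainder = 0000 (zero — the frame passes the CRC check).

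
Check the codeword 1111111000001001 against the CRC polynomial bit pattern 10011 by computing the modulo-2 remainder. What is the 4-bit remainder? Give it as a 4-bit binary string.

Modulo-2 division of 1111111000001001 by 10011:
  pos 0: 11111 XOR 10011 = 01100
  pos 1: 11001 XOR 10011 = 01010
  pos 2: 10101 XOR 10011 = 00110
  pos 4: 11000 XOR 10011 = 01011
  pos 5: 10110 XOR 10011 = 00101
  pos 7: 10100 XOR 10011 = 00111
  pos 9: 11110 XOR 10011 = 01101
  pos 10: 11010 XOR 10011 = 01001
  pos 11: 10011 XOR 10011 = 00000
Remainder = 0000 (zero — the frame passes the CRC check).

0000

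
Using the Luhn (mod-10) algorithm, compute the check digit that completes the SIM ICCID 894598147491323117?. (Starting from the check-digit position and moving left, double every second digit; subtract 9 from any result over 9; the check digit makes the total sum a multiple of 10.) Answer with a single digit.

Partial digits right→left: 7 1 1 3 2 3 1 9 4 7 4 1 8 9 5 4 9 8
Double every second digit counting from the check-digit position (so the 1st, 3rd, 5th, ... of the partial from the right).
  doubled (with −9 where >9): 5 2 4 2 8 8 7 1 9 → sum 46
  kept as-is: 1 3 3 9 7 1 9 4 8 → sum 45
Total = 46 + 45 = 91.
Check digit = (10 − (91 mod 10)) mod 10 = 9.

9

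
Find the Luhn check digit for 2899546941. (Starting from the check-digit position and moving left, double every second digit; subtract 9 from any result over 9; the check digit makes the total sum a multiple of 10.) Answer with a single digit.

9

Partial digits right→left: 1 4 9 6 4 5 9 9 8 2
Double every second digit counting from the check-digit position (so the 1st, 3rd, 5th, ... of the partial from the right).
  doubled (with −9 where >9): 2 9 8 9 7 → sum 35
  kept as-is: 4 6 5 9 2 → sum 26
Total = 35 + 26 = 61.
Check digit = (10 − (61 mod 10)) mod 10 = 9.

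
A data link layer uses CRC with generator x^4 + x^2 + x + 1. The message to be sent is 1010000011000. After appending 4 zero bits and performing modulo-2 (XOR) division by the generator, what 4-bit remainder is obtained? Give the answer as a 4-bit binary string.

0110

Append 4 zeros: 10100000110000000. Divide by 10111 (XOR where the leading bit is 1):
  pos 0: 10100 XOR 10111 = 00011
  pos 3: 11000 XOR 10111 = 01111
  pos 4: 11111 XOR 10111 = 01000
  pos 5: 10001 XOR 10111 = 00110
  pos 7: 11000 XOR 10111 = 01111
  pos 8: 11110 XOR 10111 = 01001
  pos 9: 10010 XOR 10111 = 00101
  pos 11: 10100 XOR 10111 = 00011
Remainder (last 4 bits) = 0110. This is the CRC / FCS.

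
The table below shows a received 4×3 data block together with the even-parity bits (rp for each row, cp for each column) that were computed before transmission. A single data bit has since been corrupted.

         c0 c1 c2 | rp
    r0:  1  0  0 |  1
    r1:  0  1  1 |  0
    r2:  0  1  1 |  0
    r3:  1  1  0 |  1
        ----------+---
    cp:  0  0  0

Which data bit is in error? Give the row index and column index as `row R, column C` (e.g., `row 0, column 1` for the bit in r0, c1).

Recompute each row's even parity and compare to rp:
  r0: data parity 1, sent rp 1 → ok
  r1: data parity 0, sent rp 0 → ok
  r2: data parity 0, sent rp 0 → ok
  r3: data parity 0, sent rp 1 → mismatch
Recompute each column's even parity and compare to cp:
  c0: data parity 0, sent cp 0 → ok
  c1: data parity 1, sent cp 0 → mismatch
  c2: data parity 0, sent cp 0 → ok
Exactly one row (r3) and one column (c1) fail → the flipped bit is at their intersection.

row 3, column 1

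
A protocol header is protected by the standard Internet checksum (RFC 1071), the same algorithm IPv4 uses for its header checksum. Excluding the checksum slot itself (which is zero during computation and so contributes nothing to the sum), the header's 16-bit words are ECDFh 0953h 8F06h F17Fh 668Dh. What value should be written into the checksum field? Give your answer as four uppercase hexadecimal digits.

One's-complement addition (fold any carry out of bit 15 back into bit 0):
  0xECDF + 0x0953 = 0x0F632
  0xF632 + 0x8F06 = 0x18538 → wrap carry → 0x8539
  0x8539 + 0xF17F = 0x176B8 → wrap carry → 0x76B9
  0x76B9 + 0x668D = 0x0DD46
One's-complement sum = 0xDD46.
Checksum = ~0xDD46 & 0xFFFF = 0x22B9.

22B9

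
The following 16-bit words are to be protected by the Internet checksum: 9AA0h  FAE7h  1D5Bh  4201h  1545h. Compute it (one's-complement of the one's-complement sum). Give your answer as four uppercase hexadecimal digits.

F5D5

One's-complement addition (fold any carry out of bit 15 back into bit 0):
  0x9AA0 + 0xFAE7 = 0x19587 → wrap carry → 0x9588
  0x9588 + 0x1D5B = 0x0B2E3
  0xB2E3 + 0x4201 = 0x0F4E4
  0xF4E4 + 0x1545 = 0x10A29 → wrap carry → 0x0A2A
One's-complement sum = 0x0A2A.
Checksum = ~0x0A2A & 0xFFFF = 0xF5D5.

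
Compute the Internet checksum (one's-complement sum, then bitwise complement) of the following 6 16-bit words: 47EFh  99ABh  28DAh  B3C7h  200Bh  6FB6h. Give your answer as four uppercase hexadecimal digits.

B201

One's-complement addition (fold any carry out of bit 15 back into bit 0):
  0x47EF + 0x99AB = 0x0E19A
  0xE19A + 0x28DA = 0x10A74 → wrap carry → 0x0A75
  0x0A75 + 0xB3C7 = 0x0BE3C
  0xBE3C + 0x200B = 0x0DE47
  0xDE47 + 0x6FB6 = 0x14DFD → wrap carry → 0x4DFE
One's-complement sum = 0x4DFE.
Checksum = ~0x4DFE & 0xFFFF = 0xB201.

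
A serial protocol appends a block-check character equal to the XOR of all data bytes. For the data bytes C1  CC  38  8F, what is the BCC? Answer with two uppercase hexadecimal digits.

XOR the bytes together:
  start with 0xC1
  0xC1 ⊕ 0xCC = 0x0D
  0x0D ⊕ 0x38 = 0x35
  0x35 ⊕ 0x8F = 0xBA

BA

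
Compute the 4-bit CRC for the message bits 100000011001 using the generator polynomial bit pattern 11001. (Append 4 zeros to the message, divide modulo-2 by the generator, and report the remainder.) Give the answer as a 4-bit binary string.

Append 4 zeros: 1000000110010000. Divide by 11001 (XOR where the leading bit is 1):
  pos 0: 10000 XOR 11001 = 01001
  pos 1: 10010 XOR 11001 = 01011
  pos 2: 10110 XOR 11001 = 01111
  pos 3: 11111 XOR 11001 = 00110
  pos 5: 11010 XOR 11001 = 00011
  pos 8: 11010 XOR 11001 = 00011
  pos 11: 11000 XOR 11001 = 00001
Remainder (last 4 bits) = 0001. This is the CRC / FCS.

0001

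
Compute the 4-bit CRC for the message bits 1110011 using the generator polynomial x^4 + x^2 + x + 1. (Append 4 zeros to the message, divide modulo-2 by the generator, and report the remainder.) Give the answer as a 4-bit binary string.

Append 4 zeros: 11100110000. Divide by 10111 (XOR where the leading bit is 1):
  pos 0: 11100 XOR 10111 = 01011
  pos 1: 10111 XOR 10111 = 00000
  pos 6: 10000 XOR 10111 = 00111
Remainder (last 4 bits) = 0111. This is the CRC / FCS.

0111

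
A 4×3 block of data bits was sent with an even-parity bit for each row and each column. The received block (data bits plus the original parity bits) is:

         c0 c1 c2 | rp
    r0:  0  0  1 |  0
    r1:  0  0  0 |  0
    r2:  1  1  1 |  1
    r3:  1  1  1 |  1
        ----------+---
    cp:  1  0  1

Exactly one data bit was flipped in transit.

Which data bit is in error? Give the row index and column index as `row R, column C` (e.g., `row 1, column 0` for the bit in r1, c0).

Recompute each row's even parity and compare to rp:
  r0: data parity 1, sent rp 0 → mismatch
  r1: data parity 0, sent rp 0 → ok
  r2: data parity 1, sent rp 1 → ok
  r3: data parity 1, sent rp 1 → ok
Recompute each column's even parity and compare to cp:
  c0: data parity 0, sent cp 1 → mismatch
  c1: data parity 0, sent cp 0 → ok
  c2: data parity 1, sent cp 1 → ok
Exactly one row (r0) and one column (c0) fail → the flipped bit is at their intersection.

row 0, column 0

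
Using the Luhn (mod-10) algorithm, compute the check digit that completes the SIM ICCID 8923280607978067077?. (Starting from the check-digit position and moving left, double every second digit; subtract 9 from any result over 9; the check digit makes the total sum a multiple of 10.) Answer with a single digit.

Partial digits right→left: 7 7 0 7 6 0 8 7 9 7 0 6 0 8 2 3 2 9 8
Double every second digit counting from the check-digit position (so the 1st, 3rd, 5th, ... of the partial from the right).
  doubled (with −9 where >9): 5 0 3 7 9 0 0 4 4 7 → sum 39
  kept as-is: 7 7 0 7 7 6 8 3 9 → sum 54
Total = 39 + 54 = 93.
Check digit = (10 − (93 mod 10)) mod 10 = 7.

7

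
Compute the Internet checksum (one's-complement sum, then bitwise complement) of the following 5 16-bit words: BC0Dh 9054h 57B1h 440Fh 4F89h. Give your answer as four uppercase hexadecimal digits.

One's-complement addition (fold any carry out of bit 15 back into bit 0):
  0xBC0D + 0x9054 = 0x14C61 → wrap carry → 0x4C62
  0x4C62 + 0x57B1 = 0x0A413
  0xA413 + 0x440F = 0x0E822
  0xE822 + 0x4F89 = 0x137AB → wrap carry → 0x37AC
One's-complement sum = 0x37AC.
Checksum = ~0x37AC & 0xFFFF = 0xC853.

C853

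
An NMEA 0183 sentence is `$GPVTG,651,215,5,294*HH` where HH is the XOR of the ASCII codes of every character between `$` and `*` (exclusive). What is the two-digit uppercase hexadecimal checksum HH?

XOR the ASCII codes of the payload characters:
  'G' = 0x47 → acc = 0x47
  'P' = 0x50 → acc = 0x17
  'V' = 0x56 → acc = 0x41
  'T' = 0x54 → acc = 0x15
  'G' = 0x47 → acc = 0x52
  ',' = 0x2C → acc = 0x7E
  '6' = 0x36 → acc = 0x48
  '5' = 0x35 → acc = 0x7D
  '1' = 0x31 → acc = 0x4C
  ',' = 0x2C → acc = 0x60
  '2' = 0x32 → acc = 0x52
  '1' = 0x31 → acc = 0x63
  '5' = 0x35 → acc = 0x56
  ',' = 0x2C → acc = 0x7A
  '5' = 0x35 → acc = 0x4F
  ',' = 0x2C → acc = 0x63
  '2' = 0x32 → acc = 0x51
  '9' = 0x39 → acc = 0x68
  '4' = 0x34 → acc = 0x5C
Checksum = 0x5C.

5C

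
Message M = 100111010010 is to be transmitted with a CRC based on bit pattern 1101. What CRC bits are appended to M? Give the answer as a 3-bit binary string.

001

Append 3 zeros: 100111010010000. Divide by 1101 (XOR where the leading bit is 1):
  pos 0: 1001 XOR 1101 = 0100
  pos 1: 1001 XOR 1101 = 0100
  pos 2: 1001 XOR 1101 = 0100
  pos 3: 1000 XOR 1101 = 0101
  pos 4: 1011 XOR 1101 = 0110
  pos 5: 1100 XOR 1101 = 0001
  pos 8: 1010 XOR 1101 = 0111
  pos 9: 1110 XOR 1101 = 0011
  pos 11: 1100 XOR 1101 = 0001
Remainder (last 3 bits) = 001. This is the CRC / FCS.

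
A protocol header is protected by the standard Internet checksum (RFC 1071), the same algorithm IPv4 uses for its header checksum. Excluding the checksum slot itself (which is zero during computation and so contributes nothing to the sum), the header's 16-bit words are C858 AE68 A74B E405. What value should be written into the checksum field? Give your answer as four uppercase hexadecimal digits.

FDEC

One's-complement addition (fold any carry out of bit 15 back into bit 0):
  0xC858 + 0xAE68 = 0x176C0 → wrap carry → 0x76C1
  0x76C1 + 0xA74B = 0x11E0C → wrap carry → 0x1E0D
  0x1E0D + 0xE405 = 0x10212 → wrap carry → 0x0213
One's-complement sum = 0x0213.
Checksum = ~0x0213 & 0xFFFF = 0xFDEC.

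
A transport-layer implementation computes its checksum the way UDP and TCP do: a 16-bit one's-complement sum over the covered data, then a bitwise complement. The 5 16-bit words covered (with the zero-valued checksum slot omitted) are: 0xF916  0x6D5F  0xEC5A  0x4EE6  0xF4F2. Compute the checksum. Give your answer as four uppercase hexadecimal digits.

One's-complement addition (fold any carry out of bit 15 back into bit 0):
  0xF916 + 0x6D5F = 0x16675 → wrap carry → 0x6676
  0x6676 + 0xEC5A = 0x152D0 → wrap carry → 0x52D1
  0x52D1 + 0x4EE6 = 0x0A1B7
  0xA1B7 + 0xF4F2 = 0x196A9 → wrap carry → 0x96AA
One's-complement sum = 0x96AA.
Checksum = ~0x96AA & 0xFFFF = 0x6955.

6955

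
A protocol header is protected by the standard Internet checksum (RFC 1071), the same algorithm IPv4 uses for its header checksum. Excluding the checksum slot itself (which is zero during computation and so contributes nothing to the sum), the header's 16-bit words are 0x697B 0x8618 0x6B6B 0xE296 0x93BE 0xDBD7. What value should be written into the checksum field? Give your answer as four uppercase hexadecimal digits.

One's-complement addition (fold any carry out of bit 15 back into bit 0):
  0x697B + 0x8618 = 0x0EF93
  0xEF93 + 0x6B6B = 0x15AFE → wrap carry → 0x5AFF
  0x5AFF + 0xE296 = 0x13D95 → wrap carry → 0x3D96
  0x3D96 + 0x93BE = 0x0D154
  0xD154 + 0xDBD7 = 0x1AD2B → wrap carry → 0xAD2C
One's-complement sum = 0xAD2C.
Checksum = ~0xAD2C & 0xFFFF = 0x52D3.

52D3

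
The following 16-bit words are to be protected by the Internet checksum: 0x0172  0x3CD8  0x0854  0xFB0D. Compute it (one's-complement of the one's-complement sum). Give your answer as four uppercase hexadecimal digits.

BE53

One's-complement addition (fold any carry out of bit 15 back into bit 0):
  0x0172 + 0x3CD8 = 0x03E4A
  0x3E4A + 0x0854 = 0x0469E
  0x469E + 0xFB0D = 0x141AB → wrap carry → 0x41AC
One's-complement sum = 0x41AC.
Checksum = ~0x41AC & 0xFFFF = 0xBE53.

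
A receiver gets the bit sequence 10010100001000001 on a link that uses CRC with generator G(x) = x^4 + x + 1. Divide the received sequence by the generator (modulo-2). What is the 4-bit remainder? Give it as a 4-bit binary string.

Modulo-2 division of 10010100001000001 by 10011:
  pos 0: 10010 XOR 10011 = 00001
  pos 4: 11000 XOR 10011 = 01011
  pos 5: 10110 XOR 10011 = 00101
  pos 7: 10110 XOR 10011 = 00101
  pos 9: 10100 XOR 10011 = 00111
  pos 11: 11100 XOR 10011 = 01111
  pos 12: 11111 XOR 10011 = 01100
Remainder = 1100 (nonzero — an error is detected).

1100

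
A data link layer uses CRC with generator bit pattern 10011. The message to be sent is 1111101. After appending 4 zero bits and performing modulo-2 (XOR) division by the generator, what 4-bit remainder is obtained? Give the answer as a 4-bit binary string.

Append 4 zeros: 11111010000. Divide by 10011 (XOR where the leading bit is 1):
  pos 0: 11111 XOR 10011 = 01100
  pos 1: 11000 XOR 10011 = 01011
  pos 2: 10111 XOR 10011 = 00100
  pos 4: 10000 XOR 10011 = 00011
Remainder (last 4 bits) = 1100. This is the CRC / FCS.

1100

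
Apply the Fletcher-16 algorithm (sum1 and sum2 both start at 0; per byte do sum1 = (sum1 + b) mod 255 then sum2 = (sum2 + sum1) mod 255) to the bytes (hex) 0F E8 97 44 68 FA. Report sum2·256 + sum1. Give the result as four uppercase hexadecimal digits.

Running sums (mod 255):
  after byte 0 (0F): sum1=15, sum2=15
  after byte 1 (E8): sum1=247, sum2=7
  after byte 2 (97): sum1=143, sum2=150
  after byte 3 (44): sum1=211, sum2=106
  after byte 4 (68): sum1=60, sum2=166
  after byte 5 (FA): sum1=55, sum2=221
Checksum = sum2·256 + sum1 = 221·256 + 55 = 56631 = 0xDD37.

DD37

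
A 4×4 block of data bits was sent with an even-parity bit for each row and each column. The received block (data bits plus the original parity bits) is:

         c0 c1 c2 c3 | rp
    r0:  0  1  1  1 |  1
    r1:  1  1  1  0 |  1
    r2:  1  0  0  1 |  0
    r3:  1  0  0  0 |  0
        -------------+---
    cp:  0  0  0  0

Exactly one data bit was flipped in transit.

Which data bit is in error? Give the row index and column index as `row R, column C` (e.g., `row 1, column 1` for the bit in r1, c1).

Recompute each row's even parity and compare to rp:
  r0: data parity 1, sent rp 1 → ok
  r1: data parity 1, sent rp 1 → ok
  r2: data parity 0, sent rp 0 → ok
  r3: data parity 1, sent rp 0 → mismatch
Recompute each column's even parity and compare to cp:
  c0: data parity 1, sent cp 0 → mismatch
  c1: data parity 0, sent cp 0 → ok
  c2: data parity 0, sent cp 0 → ok
  c3: data parity 0, sent cp 0 → ok
Exactly one row (r3) and one column (c0) fail → the flipped bit is at their intersection.

row 3, column 0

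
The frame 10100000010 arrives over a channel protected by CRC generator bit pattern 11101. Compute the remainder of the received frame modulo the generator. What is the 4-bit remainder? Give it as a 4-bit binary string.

1000

Modulo-2 division of 10100000010 by 11101:
  pos 0: 10100 XOR 11101 = 01001
  pos 1: 10010 XOR 11101 = 01111
  pos 2: 11110 XOR 11101 = 00011
  pos 5: 11001 XOR 11101 = 00100
Remainder = 1000 (nonzero — an error is detected).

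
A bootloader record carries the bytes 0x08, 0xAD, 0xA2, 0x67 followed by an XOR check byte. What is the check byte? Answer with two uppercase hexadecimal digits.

XOR the bytes together:
  start with 0x08
  0x08 ⊕ 0xAD = 0xA5
  0xA5 ⊕ 0xA2 = 0x07
  0x07 ⊕ 0x67 = 0x60

60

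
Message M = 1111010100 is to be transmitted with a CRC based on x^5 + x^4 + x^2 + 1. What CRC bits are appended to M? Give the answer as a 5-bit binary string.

Append 5 zeros: 111101010000000. Divide by 110101 (XOR where the leading bit is 1):
  pos 0: 111101 XOR 110101 = 001000
  pos 2: 100001 XOR 110101 = 010100
  pos 3: 101000 XOR 110101 = 011101
  pos 4: 111010 XOR 110101 = 001111
  pos 6: 111100 XOR 110101 = 001001
  pos 8: 100100 XOR 110101 = 010001
  pos 9: 100010 XOR 110101 = 010111
Remainder (last 5 bits) = 10111. This is the CRC / FCS.

10111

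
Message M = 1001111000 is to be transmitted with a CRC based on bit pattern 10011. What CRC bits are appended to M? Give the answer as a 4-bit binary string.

1110

Append 4 zeros: 10011110000000. Divide by 10011 (XOR where the leading bit is 1):
  pos 0: 10011 XOR 10011 = 00000
  pos 5: 11000 XOR 10011 = 01011
  pos 6: 10110 XOR 10011 = 00101
  pos 8: 10100 XOR 10011 = 00111
Remainder (last 4 bits) = 1110. This is the CRC / FCS.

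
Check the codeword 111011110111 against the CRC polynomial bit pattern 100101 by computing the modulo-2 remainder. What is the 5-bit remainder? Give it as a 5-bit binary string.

00000

Modulo-2 division of 111011110111 by 100101:
  pos 0: 111011 XOR 100101 = 011110
  pos 1: 111101 XOR 100101 = 011000
  pos 2: 110001 XOR 100101 = 010100
  pos 3: 101000 XOR 100101 = 001101
  pos 5: 110111 XOR 100101 = 010010
  pos 6: 100101 XOR 100101 = 000000
Remainder = 00000 (zero — the frame passes the CRC check).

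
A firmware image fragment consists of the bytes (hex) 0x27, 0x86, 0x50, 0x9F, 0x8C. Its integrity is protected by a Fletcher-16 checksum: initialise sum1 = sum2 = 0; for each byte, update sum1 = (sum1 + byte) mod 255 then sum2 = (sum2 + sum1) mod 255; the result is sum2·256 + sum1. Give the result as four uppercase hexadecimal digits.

Running sums (mod 255):
  after byte 0 (0x27): sum1=39, sum2=39
  after byte 1 (0x86): sum1=173, sum2=212
  after byte 2 (0x50): sum1=253, sum2=210
  after byte 3 (0x9F): sum1=157, sum2=112
  after byte 4 (0x8C): sum1=42, sum2=154
Checksum = sum2·256 + sum1 = 154·256 + 42 = 39466 = 0x9A2A.

9A2A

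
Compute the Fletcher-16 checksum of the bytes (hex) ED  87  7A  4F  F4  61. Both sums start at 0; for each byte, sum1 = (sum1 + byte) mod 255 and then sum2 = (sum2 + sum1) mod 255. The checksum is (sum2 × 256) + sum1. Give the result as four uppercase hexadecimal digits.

5C95

Running sums (mod 255):
  after byte 0 (ED): sum1=237, sum2=237
  after byte 1 (87): sum1=117, sum2=99
  after byte 2 (7A): sum1=239, sum2=83
  after byte 3 (4F): sum1=63, sum2=146
  after byte 4 (F4): sum1=52, sum2=198
  after byte 5 (61): sum1=149, sum2=92
Checksum = sum2·256 + sum1 = 92·256 + 149 = 23701 = 0x5C95.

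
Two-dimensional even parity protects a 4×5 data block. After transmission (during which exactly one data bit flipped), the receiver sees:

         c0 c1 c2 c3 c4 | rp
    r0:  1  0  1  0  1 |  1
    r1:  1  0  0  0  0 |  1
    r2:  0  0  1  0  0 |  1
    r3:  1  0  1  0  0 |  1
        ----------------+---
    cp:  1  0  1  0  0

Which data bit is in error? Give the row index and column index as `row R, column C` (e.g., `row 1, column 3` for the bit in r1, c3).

row 3, column 4

Recompute each row's even parity and compare to rp:
  r0: data parity 1, sent rp 1 → ok
  r1: data parity 1, sent rp 1 → ok
  r2: data parity 1, sent rp 1 → ok
  r3: data parity 0, sent rp 1 → mismatch
Recompute each column's even parity and compare to cp:
  c0: data parity 1, sent cp 1 → ok
  c1: data parity 0, sent cp 0 → ok
  c2: data parity 1, sent cp 1 → ok
  c3: data parity 0, sent cp 0 → ok
  c4: data parity 1, sent cp 0 → mismatch
Exactly one row (r3) and one column (c4) fail → the flipped bit is at their intersection.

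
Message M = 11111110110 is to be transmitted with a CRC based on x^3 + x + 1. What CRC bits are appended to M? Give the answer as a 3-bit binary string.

001

Append 3 zeros: 11111110110000. Divide by 1011 (XOR where the leading bit is 1):
  pos 0: 1111 XOR 1011 = 0100
  pos 1: 1001 XOR 1011 = 0010
  pos 3: 1011 XOR 1011 = 0000
  pos 8: 1100 XOR 1011 = 0111
  pos 9: 1110 XOR 1011 = 0101
  pos 10: 1010 XOR 1011 = 0001
Remainder (last 3 bits) = 001. This is the CRC / FCS.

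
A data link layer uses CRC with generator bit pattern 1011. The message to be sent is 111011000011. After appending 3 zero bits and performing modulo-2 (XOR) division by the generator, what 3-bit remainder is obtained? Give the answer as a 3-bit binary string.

001

Append 3 zeros: 111011000011000. Divide by 1011 (XOR where the leading bit is 1):
  pos 0: 1110 XOR 1011 = 0101
  pos 1: 1011 XOR 1011 = 0000
  pos 5: 1000 XOR 1011 = 0011
  pos 7: 1101 XOR 1011 = 0110
  pos 8: 1101 XOR 1011 = 0110
  pos 9: 1100 XOR 1011 = 0111
  pos 10: 1110 XOR 1011 = 0101
  pos 11: 1010 XOR 1011 = 0001
Remainder (last 3 bits) = 001. This is the CRC / FCS.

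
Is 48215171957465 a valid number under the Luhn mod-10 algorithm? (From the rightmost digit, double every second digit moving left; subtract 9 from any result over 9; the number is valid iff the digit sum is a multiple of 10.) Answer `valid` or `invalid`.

From the right, keep odd positions and double even positions (subtract 9 from any doubled value over 9):
  doubled (positions 2,4,...): 3 5 9 5 1 4 8 → sum 35
  kept (positions 1,3,...): 5 4 5 1 1 1 8 → sum 25
Total = 60.
60 mod 10 = 0, so the number is valid.

valid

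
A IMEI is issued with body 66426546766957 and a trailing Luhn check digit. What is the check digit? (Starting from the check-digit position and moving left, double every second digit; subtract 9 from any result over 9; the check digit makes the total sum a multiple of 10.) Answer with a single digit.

Partial digits right→left: 7 5 9 6 6 7 6 4 5 6 2 4 6 6
Double every second digit counting from the check-digit position (so the 1st, 3rd, 5th, ... of the partial from the right).
  doubled (with −9 where >9): 5 9 3 3 1 4 3 → sum 28
  kept as-is: 5 6 7 4 6 4 6 → sum 38
Total = 28 + 38 = 66.
Check digit = (10 − (66 mod 10)) mod 10 = 4.

4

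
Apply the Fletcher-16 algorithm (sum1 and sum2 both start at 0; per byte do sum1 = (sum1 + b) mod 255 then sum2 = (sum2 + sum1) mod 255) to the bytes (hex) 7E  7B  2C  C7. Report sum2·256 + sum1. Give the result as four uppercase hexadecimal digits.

Running sums (mod 255):
  after byte 0 (7E): sum1=126, sum2=126
  after byte 1 (7B): sum1=249, sum2=120
  after byte 2 (2C): sum1=38, sum2=158
  after byte 3 (C7): sum1=237, sum2=140
Checksum = sum2·256 + sum1 = 140·256 + 237 = 36077 = 0x8CED.

8CED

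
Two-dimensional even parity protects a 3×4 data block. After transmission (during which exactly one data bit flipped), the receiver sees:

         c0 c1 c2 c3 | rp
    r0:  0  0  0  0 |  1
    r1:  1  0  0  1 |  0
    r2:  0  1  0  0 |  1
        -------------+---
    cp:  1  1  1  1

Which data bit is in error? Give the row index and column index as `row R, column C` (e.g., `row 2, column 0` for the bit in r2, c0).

row 0, column 2

Recompute each row's even parity and compare to rp:
  r0: data parity 0, sent rp 1 → mismatch
  r1: data parity 0, sent rp 0 → ok
  r2: data parity 1, sent rp 1 → ok
Recompute each column's even parity and compare to cp:
  c0: data parity 1, sent cp 1 → ok
  c1: data parity 1, sent cp 1 → ok
  c2: data parity 0, sent cp 1 → mismatch
  c3: data parity 1, sent cp 1 → ok
Exactly one row (r0) and one column (c2) fail → the flipped bit is at their intersection.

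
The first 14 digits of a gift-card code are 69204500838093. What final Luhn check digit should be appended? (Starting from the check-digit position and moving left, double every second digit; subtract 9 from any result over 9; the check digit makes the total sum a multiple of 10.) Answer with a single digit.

1

Partial digits right→left: 3 9 0 8 3 8 0 0 5 4 0 2 9 6
Double every second digit counting from the check-digit position (so the 1st, 3rd, 5th, ... of the partial from the right).
  doubled (with −9 where >9): 6 0 6 0 1 0 9 → sum 22
  kept as-is: 9 8 8 0 4 2 6 → sum 37
Total = 22 + 37 = 59.
Check digit = (10 − (59 mod 10)) mod 10 = 1.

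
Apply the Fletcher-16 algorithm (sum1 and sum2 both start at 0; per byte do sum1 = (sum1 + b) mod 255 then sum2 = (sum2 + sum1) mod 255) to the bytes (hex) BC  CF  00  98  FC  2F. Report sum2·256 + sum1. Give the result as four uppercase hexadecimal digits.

Running sums (mod 255):
  after byte 0 (BC): sum1=188, sum2=188
  after byte 1 (CF): sum1=140, sum2=73
  after byte 2 (00): sum1=140, sum2=213
  after byte 3 (98): sum1=37, sum2=250
  after byte 4 (FC): sum1=34, sum2=29
  after byte 5 (2F): sum1=81, sum2=110
Checksum = sum2·256 + sum1 = 110·256 + 81 = 28241 = 0x6E51.

6E51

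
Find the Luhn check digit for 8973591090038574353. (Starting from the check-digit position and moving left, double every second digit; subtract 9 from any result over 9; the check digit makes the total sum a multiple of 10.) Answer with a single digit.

Partial digits right→left: 3 5 3 4 7 5 8 3 0 0 9 0 1 9 5 3 7 9 8
Double every second digit counting from the check-digit position (so the 1st, 3rd, 5th, ... of the partial from the right).
  doubled (with −9 where >9): 6 6 5 7 0 9 2 1 5 7 → sum 48
  kept as-is: 5 4 5 3 0 0 9 3 9 → sum 38
Total = 48 + 38 = 86.
Check digit = (10 − (86 mod 10)) mod 10 = 4.

4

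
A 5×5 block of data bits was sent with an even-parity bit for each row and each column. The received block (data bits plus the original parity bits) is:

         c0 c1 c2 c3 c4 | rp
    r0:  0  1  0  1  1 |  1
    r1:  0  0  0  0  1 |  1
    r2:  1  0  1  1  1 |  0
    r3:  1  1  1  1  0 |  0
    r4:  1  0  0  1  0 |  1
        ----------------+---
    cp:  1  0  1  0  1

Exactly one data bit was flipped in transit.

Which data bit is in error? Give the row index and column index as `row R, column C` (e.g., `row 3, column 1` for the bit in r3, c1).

row 4, column 2

Recompute each row's even parity and compare to rp:
  r0: data parity 1, sent rp 1 → ok
  r1: data parity 1, sent rp 1 → ok
  r2: data parity 0, sent rp 0 → ok
  r3: data parity 0, sent rp 0 → ok
  r4: data parity 0, sent rp 1 → mismatch
Recompute each column's even parity and compare to cp:
  c0: data parity 1, sent cp 1 → ok
  c1: data parity 0, sent cp 0 → ok
  c2: data parity 0, sent cp 1 → mismatch
  c3: data parity 0, sent cp 0 → ok
  c4: data parity 1, sent cp 1 → ok
Exactly one row (r4) and one column (c2) fail → the flipped bit is at their intersection.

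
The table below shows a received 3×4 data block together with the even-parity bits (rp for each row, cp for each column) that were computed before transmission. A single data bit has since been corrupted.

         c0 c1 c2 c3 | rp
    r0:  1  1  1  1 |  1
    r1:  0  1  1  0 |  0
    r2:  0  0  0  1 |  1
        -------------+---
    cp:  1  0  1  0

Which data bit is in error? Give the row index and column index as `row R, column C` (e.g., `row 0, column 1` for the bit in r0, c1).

Recompute each row's even parity and compare to rp:
  r0: data parity 0, sent rp 1 → mismatch
  r1: data parity 0, sent rp 0 → ok
  r2: data parity 1, sent rp 1 → ok
Recompute each column's even parity and compare to cp:
  c0: data parity 1, sent cp 1 → ok
  c1: data parity 0, sent cp 0 → ok
  c2: data parity 0, sent cp 1 → mismatch
  c3: data parity 0, sent cp 0 → ok
Exactly one row (r0) and one column (c2) fail → the flipped bit is at their intersection.

row 0, column 2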